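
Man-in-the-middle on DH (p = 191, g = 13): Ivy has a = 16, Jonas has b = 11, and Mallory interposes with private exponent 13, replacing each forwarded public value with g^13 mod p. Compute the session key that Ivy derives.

3

Ivy receives Mallory's public value M = 13^13 mod 191 instead of the honest one.
13^1 ≡ 13 (mod 191)
13^2 = (13^1)^2 ≡ 13^2 = 169 ≡ 169 (mod 191)
13^4 = (13^2)^2 ≡ 169^2 = 28561 ≡ 102 (mod 191)
13^8 = (13^4)^2 ≡ 102^2 = 10404 ≡ 90 (mod 191)
13^13 = 13^8 · 13^4 · 13^1 ≡ 90 · 102 · 13 ≡ 156 (mod 191).
So M = 156. Ivy computes K = M^16 mod 191.
156^1 ≡ 156 (mod 191)
156^2 = (156^1)^2 ≡ 156^2 = 24336 ≡ 79 (mod 191)
156^4 = (156^2)^2 ≡ 79^2 = 6241 ≡ 129 (mod 191)
156^8 = (156^4)^2 ≡ 129^2 = 16641 ≡ 24 (mod 191)
156^16 = (156^8)^2 ≡ 24^2 = 576 ≡ 3 (mod 191)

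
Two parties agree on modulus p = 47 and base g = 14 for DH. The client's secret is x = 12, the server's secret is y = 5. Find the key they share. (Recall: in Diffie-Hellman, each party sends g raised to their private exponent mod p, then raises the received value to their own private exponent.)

12

The client sends A = g^x mod p = 14^12 mod 47.
14^1 ≡ 14 (mod 47)
14^2 = (14^1)^2 ≡ 14^2 = 196 ≡ 8 (mod 47)
14^4 = (14^2)^2 ≡ 8^2 = 64 ≡ 17 (mod 47)
14^8 = (14^4)^2 ≡ 17^2 = 289 ≡ 7 (mod 47)
14^12 = 14^8 · 14^4 ≡ 7 · 17 ≡ 25 (mod 47).
So A = 25. The server then computes K = A^y mod p = 25^5 mod 47.
25^1 ≡ 25 (mod 47)
25^2 = (25^1)^2 ≡ 25^2 = 625 ≡ 14 (mod 47)
25^4 = (25^2)^2 ≡ 14^2 = 196 ≡ 8 (mod 47)
25^5 = 25^4 · 25^1 ≡ 8 · 25 ≡ 12 (mod 47).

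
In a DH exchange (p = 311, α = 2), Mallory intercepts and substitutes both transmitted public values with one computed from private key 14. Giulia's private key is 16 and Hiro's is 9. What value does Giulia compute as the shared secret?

Giulia receives Mallory's public value M = 2^14 mod 311 instead of the honest one.
2^1 ≡ 2 (mod 311)
2^2 = (2^1)^2 ≡ 2^2 = 4 ≡ 4 (mod 311)
2^4 = (2^2)^2 ≡ 4^2 = 16 ≡ 16 (mod 311)
2^8 = (2^4)^2 ≡ 16^2 = 256 ≡ 256 (mod 311)
2^14 = 2^8 · 2^4 · 2^2 ≡ 256 · 16 · 4 ≡ 212 (mod 311).
So M = 212. Giulia computes K = M^16 mod 311.
212^1 ≡ 212 (mod 311)
212^2 = (212^1)^2 ≡ 212^2 = 44944 ≡ 160 (mod 311)
212^4 = (212^2)^2 ≡ 160^2 = 25600 ≡ 98 (mod 311)
212^8 = (212^4)^2 ≡ 98^2 = 9604 ≡ 274 (mod 311)
212^16 = (212^8)^2 ≡ 274^2 = 75076 ≡ 125 (mod 311)

125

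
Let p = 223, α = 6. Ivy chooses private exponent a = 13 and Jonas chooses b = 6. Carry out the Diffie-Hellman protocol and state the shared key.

Ivy sends A = α^a mod p = 6^13 mod 223.
6^1 ≡ 6 (mod 223)
6^2 = (6^1)^2 ≡ 6^2 = 36 ≡ 36 (mod 223)
6^4 = (6^2)^2 ≡ 36^2 = 1296 ≡ 181 (mod 223)
6^8 = (6^4)^2 ≡ 181^2 = 32761 ≡ 203 (mod 223)
6^13 = 6^8 · 6^4 · 6^1 ≡ 203 · 181 · 6 ≡ 134 (mod 223).
So A = 134. Jonas then computes K = A^b mod p = 134^6 mod 223.
134^1 ≡ 134 (mod 223)
134^2 = (134^1)^2 ≡ 134^2 = 17956 ≡ 116 (mod 223)
134^4 = (134^2)^2 ≡ 116^2 = 13456 ≡ 76 (mod 223)
134^6 = 134^4 · 134^2 ≡ 76 · 116 ≡ 119 (mod 223).

119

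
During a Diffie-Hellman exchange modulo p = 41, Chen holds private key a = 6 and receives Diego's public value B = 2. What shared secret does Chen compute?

23

Shared key K = 2^6 mod 41.
2^1 ≡ 2 (mod 41)
2^2 = (2^1)^2 ≡ 2^2 = 4 ≡ 4 (mod 41)
2^4 = (2^2)^2 ≡ 4^2 = 16 ≡ 16 (mod 41)
2^6 = 2^4 · 2^2 ≡ 16 · 4 ≡ 23 (mod 41).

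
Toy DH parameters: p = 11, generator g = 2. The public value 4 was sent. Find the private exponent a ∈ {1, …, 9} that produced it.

Try successive powers of 2 modulo 11:
2^1 ≡ 2
2^2 ≡ 4
Found: a = 2.

2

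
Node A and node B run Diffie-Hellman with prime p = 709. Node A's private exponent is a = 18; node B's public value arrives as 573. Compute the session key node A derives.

390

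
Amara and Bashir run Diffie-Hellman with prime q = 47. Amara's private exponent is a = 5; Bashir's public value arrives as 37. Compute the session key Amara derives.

16

Shared key K = 37^5 mod 47.
37^1 ≡ 37 (mod 47)
37^2 = (37^1)^2 ≡ 37^2 = 1369 ≡ 6 (mod 47)
37^4 = (37^2)^2 ≡ 6^2 = 36 ≡ 36 (mod 47)
37^5 = 37^4 · 37^1 ≡ 36 · 37 ≡ 16 (mod 47).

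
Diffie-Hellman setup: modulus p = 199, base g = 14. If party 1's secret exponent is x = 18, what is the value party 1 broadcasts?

Public value = 14^18 (mod 199).
14^1 ≡ 14 (mod 199)
14^2 = (14^1)^2 ≡ 14^2 = 196 ≡ 196 (mod 199)
14^4 = (14^2)^2 ≡ 196^2 = 38416 ≡ 9 (mod 199)
14^8 = (14^4)^2 ≡ 9^2 = 81 ≡ 81 (mod 199)
14^16 = (14^8)^2 ≡ 81^2 = 6561 ≡ 193 (mod 199)
14^18 = 14^16 · 14^2 ≡ 193 · 196 ≡ 18 (mod 199).

18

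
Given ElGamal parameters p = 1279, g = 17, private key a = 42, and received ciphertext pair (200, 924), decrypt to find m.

Shared mask s = c₁^a mod p = 200^42 mod 1279.
200^1 ≡ 200 (mod 1279)
200^2 = (200^1)^2 ≡ 200^2 = 40000 ≡ 351 (mod 1279)
200^4 = (200^2)^2 ≡ 351^2 = 123201 ≡ 417 (mod 1279)
200^8 = (200^4)^2 ≡ 417^2 = 173889 ≡ 1224 (mod 1279)
200^16 = (200^8)^2 ≡ 1224^2 = 1498176 ≡ 467 (mod 1279)
200^32 = (200^16)^2 ≡ 467^2 = 218089 ≡ 659 (mod 1279)
200^42 = 200^32 · 200^8 · 200^2 ≡ 659 · 1224 · 351 ≡ 218 (mod 1279).
So s = 218; s⁻¹ ≡ 1191 (mod 1279).
m = c₂ · s⁻¹ mod 1279 = 924 · 1191 mod 1279 = 544.

544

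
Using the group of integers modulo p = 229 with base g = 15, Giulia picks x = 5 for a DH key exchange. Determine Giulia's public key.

11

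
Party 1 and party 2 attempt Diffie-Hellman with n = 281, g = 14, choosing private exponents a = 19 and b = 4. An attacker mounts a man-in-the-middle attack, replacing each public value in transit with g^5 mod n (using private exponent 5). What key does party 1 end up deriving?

245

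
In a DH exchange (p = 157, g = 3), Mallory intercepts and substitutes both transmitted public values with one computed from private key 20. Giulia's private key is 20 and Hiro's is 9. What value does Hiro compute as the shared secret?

16

Hiro receives Mallory's public value M = 3^20 mod 157 instead of the honest one.
3^1 ≡ 3 (mod 157)
3^2 = (3^1)^2 ≡ 3^2 = 9 ≡ 9 (mod 157)
3^4 = (3^2)^2 ≡ 9^2 = 81 ≡ 81 (mod 157)
3^8 = (3^4)^2 ≡ 81^2 = 6561 ≡ 124 (mod 157)
3^16 = (3^8)^2 ≡ 124^2 = 15376 ≡ 147 (mod 157)
3^20 = 3^16 · 3^4 ≡ 147 · 81 ≡ 132 (mod 157).
So M = 132. Hiro computes K = M^9 mod 157.
132^1 ≡ 132 (mod 157)
132^2 = (132^1)^2 ≡ 132^2 = 17424 ≡ 154 (mod 157)
132^4 = (132^2)^2 ≡ 154^2 = 23716 ≡ 9 (mod 157)
132^8 = (132^4)^2 ≡ 9^2 = 81 ≡ 81 (mod 157)
132^9 = 132^8 · 132^1 ≡ 81 · 132 ≡ 16 (mod 157).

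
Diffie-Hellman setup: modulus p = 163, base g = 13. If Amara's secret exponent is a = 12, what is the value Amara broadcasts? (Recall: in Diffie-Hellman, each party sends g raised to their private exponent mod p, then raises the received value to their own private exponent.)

38

Public value = 13^12 mod 163.
13^1 ≡ 13 (mod 163)
13^2 = (13^1)^2 ≡ 13^2 = 169 ≡ 6 (mod 163)
13^4 = (13^2)^2 ≡ 6^2 = 36 ≡ 36 (mod 163)
13^8 = (13^4)^2 ≡ 36^2 = 1296 ≡ 155 (mod 163)
13^12 = 13^8 · 13^4 ≡ 155 · 36 ≡ 38 (mod 163).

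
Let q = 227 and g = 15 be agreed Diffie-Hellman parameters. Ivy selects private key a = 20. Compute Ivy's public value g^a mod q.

Public value = 15^20 mod 227.
15^1 ≡ 15 (mod 227)
15^2 = (15^1)^2 ≡ 15^2 = 225 ≡ 225 (mod 227)
15^4 = (15^2)^2 ≡ 225^2 = 50625 ≡ 4 (mod 227)
15^8 = (15^4)^2 ≡ 4^2 = 16 ≡ 16 (mod 227)
15^16 = (15^8)^2 ≡ 16^2 = 256 ≡ 29 (mod 227)
15^20 = 15^16 · 15^4 ≡ 29 · 4 ≡ 116 (mod 227).

116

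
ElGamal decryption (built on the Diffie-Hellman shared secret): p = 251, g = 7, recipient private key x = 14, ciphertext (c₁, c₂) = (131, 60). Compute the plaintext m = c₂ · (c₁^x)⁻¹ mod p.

93

Shared mask s = c₁^x mod p = 131^14 mod 251.
131^1 ≡ 131 (mod 251)
131^2 = (131^1)^2 ≡ 131^2 = 17161 ≡ 93 (mod 251)
131^4 = (131^2)^2 ≡ 93^2 = 8649 ≡ 115 (mod 251)
131^8 = (131^4)^2 ≡ 115^2 = 13225 ≡ 173 (mod 251)
131^14 = 131^8 · 131^4 · 131^2 ≡ 173 · 115 · 93 ≡ 114 (mod 251).
So s = 114; s⁻¹ ≡ 240 (mod 251).
m = c₂ · s⁻¹ mod 251 = 60 · 240 mod 251 = 93.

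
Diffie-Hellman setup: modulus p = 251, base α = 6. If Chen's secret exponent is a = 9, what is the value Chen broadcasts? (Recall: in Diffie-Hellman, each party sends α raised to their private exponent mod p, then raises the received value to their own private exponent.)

Public value = 6^9 mod 251.
6^1 ≡ 6 (mod 251)
6^2 = (6^1)^2 ≡ 6^2 = 36 ≡ 36 (mod 251)
6^4 = (6^2)^2 ≡ 36^2 = 1296 ≡ 41 (mod 251)
6^8 = (6^4)^2 ≡ 41^2 = 1681 ≡ 175 (mod 251)
6^9 = 6^8 · 6^1 ≡ 175 · 6 ≡ 46 (mod 251).

46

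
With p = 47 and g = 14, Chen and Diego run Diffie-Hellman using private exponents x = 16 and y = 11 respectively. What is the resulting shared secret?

Diego sends B = g^y mod p = 14^11 mod 47.
14^1 ≡ 14 (mod 47)
14^2 = (14^1)^2 ≡ 14^2 = 196 ≡ 8 (mod 47)
14^4 = (14^2)^2 ≡ 8^2 = 64 ≡ 17 (mod 47)
14^8 = (14^4)^2 ≡ 17^2 = 289 ≡ 7 (mod 47)
14^11 = 14^8 · 14^2 · 14^1 ≡ 7 · 8 · 14 ≡ 32 (mod 47).
So B = 32. Chen then computes K = B^x mod p = 32^16 mod 47.
32^1 ≡ 32 (mod 47)
32^2 = (32^1)^2 ≡ 32^2 = 1024 ≡ 37 (mod 47)
32^4 = (32^2)^2 ≡ 37^2 = 1369 ≡ 6 (mod 47)
32^8 = (32^4)^2 ≡ 6^2 = 36 ≡ 36 (mod 47)
32^16 = (32^8)^2 ≡ 36^2 = 1296 ≡ 27 (mod 47)

27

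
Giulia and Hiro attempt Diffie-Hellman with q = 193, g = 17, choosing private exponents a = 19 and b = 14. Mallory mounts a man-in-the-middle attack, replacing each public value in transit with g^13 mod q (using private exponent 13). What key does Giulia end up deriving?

Giulia receives Mallory's public value M = 17^13 mod 193 instead of the honest one.
17^1 ≡ 17 (mod 193)
17^2 = (17^1)^2 ≡ 17^2 = 289 ≡ 96 (mod 193)
17^4 = (17^2)^2 ≡ 96^2 = 9216 ≡ 145 (mod 193)
17^8 = (17^4)^2 ≡ 145^2 = 21025 ≡ 181 (mod 193)
17^13 = 17^8 · 17^4 · 17^1 ≡ 181 · 145 · 17 ≡ 142 (mod 193).
So M = 142. Giulia computes K = M^19 mod 193.
142^1 ≡ 142 (mod 193)
142^2 = (142^1)^2 ≡ 142^2 = 20164 ≡ 92 (mod 193)
142^4 = (142^2)^2 ≡ 92^2 = 8464 ≡ 165 (mod 193)
142^8 = (142^4)^2 ≡ 165^2 = 27225 ≡ 12 (mod 193)
142^16 = (142^8)^2 ≡ 12^2 = 144 ≡ 144 (mod 193)
142^19 = 142^16 · 142^2 · 142^1 ≡ 144 · 92 · 142 ≡ 45 (mod 193).

45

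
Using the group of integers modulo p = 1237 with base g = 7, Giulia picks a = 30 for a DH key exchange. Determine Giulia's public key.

855

Public value = 7^30 mod 1237.
7^1 ≡ 7 (mod 1237)
7^2 = (7^1)^2 ≡ 7^2 = 49 ≡ 49 (mod 1237)
7^4 = (7^2)^2 ≡ 49^2 = 2401 ≡ 1164 (mod 1237)
7^8 = (7^4)^2 ≡ 1164^2 = 1354896 ≡ 381 (mod 1237)
7^16 = (7^8)^2 ≡ 381^2 = 145161 ≡ 432 (mod 1237)
7^30 = 7^16 · 7^8 · 7^4 · 7^2 ≡ 432 · 381 · 1164 · 49 ≡ 855 (mod 1237).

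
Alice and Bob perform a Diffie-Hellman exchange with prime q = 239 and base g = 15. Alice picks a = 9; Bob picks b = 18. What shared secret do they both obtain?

Bob sends B = g^b mod q = 15^18 mod 239.
15^1 ≡ 15 (mod 239)
15^2 = (15^1)^2 ≡ 15^2 = 225 ≡ 225 (mod 239)
15^4 = (15^2)^2 ≡ 225^2 = 50625 ≡ 196 (mod 239)
15^8 = (15^4)^2 ≡ 196^2 = 38416 ≡ 176 (mod 239)
15^16 = (15^8)^2 ≡ 176^2 = 30976 ≡ 145 (mod 239)
15^18 = 15^16 · 15^2 ≡ 145 · 225 ≡ 121 (mod 239).
So B = 121. Alice then computes K = B^a mod q = 121^9 mod 239.
121^1 ≡ 121 (mod 239)
121^2 = (121^1)^2 ≡ 121^2 = 14641 ≡ 62 (mod 239)
121^4 = (121^2)^2 ≡ 62^2 = 3844 ≡ 20 (mod 239)
121^8 = (121^4)^2 ≡ 20^2 = 400 ≡ 161 (mod 239)
121^9 = 121^8 · 121^1 ≡ 161 · 121 ≡ 122 (mod 239).

122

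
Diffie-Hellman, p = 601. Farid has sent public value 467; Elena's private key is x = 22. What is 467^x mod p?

48

Shared key K = 467^22 mod 601.
467^1 ≡ 467 (mod 601)
467^2 = (467^1)^2 ≡ 467^2 = 218089 ≡ 527 (mod 601)
467^4 = (467^2)^2 ≡ 527^2 = 277729 ≡ 67 (mod 601)
467^8 = (467^4)^2 ≡ 67^2 = 4489 ≡ 282 (mod 601)
467^16 = (467^8)^2 ≡ 282^2 = 79524 ≡ 192 (mod 601)
467^22 = 467^16 · 467^4 · 467^2 ≡ 192 · 67 · 527 ≡ 48 (mod 601).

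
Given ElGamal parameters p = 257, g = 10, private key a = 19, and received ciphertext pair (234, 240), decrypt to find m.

67

Shared mask s = c₁^a mod p = 234^19 mod 257.
234^1 ≡ 234 (mod 257)
234^2 = (234^1)^2 ≡ 234^2 = 54756 ≡ 15 (mod 257)
234^4 = (234^2)^2 ≡ 15^2 = 225 ≡ 225 (mod 257)
234^8 = (234^4)^2 ≡ 225^2 = 50625 ≡ 253 (mod 257)
234^16 = (234^8)^2 ≡ 253^2 = 64009 ≡ 16 (mod 257)
234^19 = 234^16 · 234^2 · 234^1 ≡ 16 · 15 · 234 ≡ 134 (mod 257).
So s = 134; s⁻¹ ≡ 117 (mod 257).
m = c₂ · s⁻¹ mod 257 = 240 · 117 mod 257 = 67.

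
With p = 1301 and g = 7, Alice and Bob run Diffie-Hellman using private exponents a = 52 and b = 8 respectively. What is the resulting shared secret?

1217

Alice sends A = g^a mod p = 7^52 mod 1301.
7^1 ≡ 7 (mod 1301)
7^2 = (7^1)^2 ≡ 7^2 = 49 ≡ 49 (mod 1301)
7^4 = (7^2)^2 ≡ 49^2 = 2401 ≡ 1100 (mod 1301)
7^8 = (7^4)^2 ≡ 1100^2 = 1210000 ≡ 70 (mod 1301)
7^16 = (7^8)^2 ≡ 70^2 = 4900 ≡ 997 (mod 1301)
7^32 = (7^16)^2 ≡ 997^2 = 994009 ≡ 45 (mod 1301)
7^52 = 7^32 · 7^16 · 7^4 ≡ 45 · 997 · 1100 ≡ 667 (mod 1301).
So A = 667. Bob then computes K = A^b mod p = 667^8 mod 1301.
667^1 ≡ 667 (mod 1301)
667^2 = (667^1)^2 ≡ 667^2 = 444889 ≡ 1248 (mod 1301)
667^4 = (667^2)^2 ≡ 1248^2 = 1557504 ≡ 207 (mod 1301)
667^8 = (667^4)^2 ≡ 207^2 = 42849 ≡ 1217 (mod 1301)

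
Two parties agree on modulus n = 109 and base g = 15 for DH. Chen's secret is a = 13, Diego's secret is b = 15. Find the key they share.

16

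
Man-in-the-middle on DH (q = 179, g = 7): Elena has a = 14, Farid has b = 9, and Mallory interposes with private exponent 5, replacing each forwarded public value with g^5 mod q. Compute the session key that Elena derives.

39

Elena receives Mallory's public value M = 7^5 mod 179 instead of the honest one.
7^1 ≡ 7 (mod 179)
7^2 = (7^1)^2 ≡ 7^2 = 49 ≡ 49 (mod 179)
7^4 = (7^2)^2 ≡ 49^2 = 2401 ≡ 74 (mod 179)
7^5 = 7^4 · 7^1 ≡ 74 · 7 ≡ 160 (mod 179).
So M = 160. Elena computes K = M^14 mod 179.
160^1 ≡ 160 (mod 179)
160^2 = (160^1)^2 ≡ 160^2 = 25600 ≡ 3 (mod 179)
160^4 = (160^2)^2 ≡ 3^2 = 9 ≡ 9 (mod 179)
160^8 = (160^4)^2 ≡ 9^2 = 81 ≡ 81 (mod 179)
160^14 = 160^8 · 160^4 · 160^2 ≡ 81 · 9 · 3 ≡ 39 (mod 179).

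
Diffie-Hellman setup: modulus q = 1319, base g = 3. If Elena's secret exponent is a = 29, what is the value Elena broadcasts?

Public value = 3^29 mod 1319.
3^1 ≡ 3 (mod 1319)
3^2 = (3^1)^2 ≡ 3^2 = 9 ≡ 9 (mod 1319)
3^4 = (3^2)^2 ≡ 9^2 = 81 ≡ 81 (mod 1319)
3^8 = (3^4)^2 ≡ 81^2 = 6561 ≡ 1285 (mod 1319)
3^16 = (3^8)^2 ≡ 1285^2 = 1651225 ≡ 1156 (mod 1319)
3^29 = 3^16 · 3^8 · 3^4 · 3^1 ≡ 1156 · 1285 · 81 · 3 ≡ 7 (mod 1319).

7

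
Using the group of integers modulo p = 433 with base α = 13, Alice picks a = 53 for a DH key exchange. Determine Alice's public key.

147

Public value = 13^53 mod 433.
13^1 ≡ 13 (mod 433)
13^2 = (13^1)^2 ≡ 13^2 = 169 ≡ 169 (mod 433)
13^4 = (13^2)^2 ≡ 169^2 = 28561 ≡ 416 (mod 433)
13^8 = (13^4)^2 ≡ 416^2 = 173056 ≡ 289 (mod 433)
13^16 = (13^8)^2 ≡ 289^2 = 83521 ≡ 385 (mod 433)
13^32 = (13^16)^2 ≡ 385^2 = 148225 ≡ 139 (mod 433)
13^53 = 13^32 · 13^16 · 13^4 · 13^1 ≡ 139 · 385 · 416 · 13 ≡ 147 (mod 433).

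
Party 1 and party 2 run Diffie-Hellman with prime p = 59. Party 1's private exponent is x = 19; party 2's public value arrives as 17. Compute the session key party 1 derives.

Shared key K = 17^19 mod 59.
17^1 ≡ 17 (mod 59)
17^2 = (17^1)^2 ≡ 17^2 = 289 ≡ 53 (mod 59)
17^4 = (17^2)^2 ≡ 53^2 = 2809 ≡ 36 (mod 59)
17^8 = (17^4)^2 ≡ 36^2 = 1296 ≡ 57 (mod 59)
17^16 = (17^8)^2 ≡ 57^2 = 3249 ≡ 4 (mod 59)
17^19 = 17^16 · 17^2 · 17^1 ≡ 4 · 53 · 17 ≡ 5 (mod 59).

5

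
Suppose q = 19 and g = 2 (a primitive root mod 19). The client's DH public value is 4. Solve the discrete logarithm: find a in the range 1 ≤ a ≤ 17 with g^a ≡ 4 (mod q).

2

Try successive powers of 2 modulo 19:
2^1 ≡ 2
2^2 ≡ 4
Found: a = 2.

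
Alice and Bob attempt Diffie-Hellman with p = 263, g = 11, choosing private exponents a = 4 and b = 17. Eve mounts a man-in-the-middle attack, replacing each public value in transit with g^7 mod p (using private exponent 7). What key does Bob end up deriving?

Bob receives Eve's public value M = 11^7 mod 263 instead of the honest one.
11^1 ≡ 11 (mod 263)
11^2 = (11^1)^2 ≡ 11^2 = 121 ≡ 121 (mod 263)
11^4 = (11^2)^2 ≡ 121^2 = 14641 ≡ 176 (mod 263)
11^7 = 11^4 · 11^2 · 11^1 ≡ 176 · 121 · 11 ≡ 186 (mod 263).
So M = 186. Bob computes K = M^17 mod 263.
186^1 ≡ 186 (mod 263)
186^2 = (186^1)^2 ≡ 186^2 = 34596 ≡ 143 (mod 263)
186^4 = (186^2)^2 ≡ 143^2 = 20449 ≡ 198 (mod 263)
186^8 = (186^4)^2 ≡ 198^2 = 39204 ≡ 17 (mod 263)
186^16 = (186^8)^2 ≡ 17^2 = 289 ≡ 26 (mod 263)
186^17 = 186^16 · 186^1 ≡ 26 · 186 ≡ 102 (mod 263).

102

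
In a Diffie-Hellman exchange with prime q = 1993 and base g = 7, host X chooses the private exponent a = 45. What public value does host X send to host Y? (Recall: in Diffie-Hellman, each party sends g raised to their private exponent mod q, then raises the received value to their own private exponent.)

1467

Public value = 7^45 mod 1993.
7^1 ≡ 7 (mod 1993)
7^2 = (7^1)^2 ≡ 7^2 = 49 ≡ 49 (mod 1993)
7^4 = (7^2)^2 ≡ 49^2 = 2401 ≡ 408 (mod 1993)
7^8 = (7^4)^2 ≡ 408^2 = 166464 ≡ 1045 (mod 1993)
7^16 = (7^8)^2 ≡ 1045^2 = 1092025 ≡ 1854 (mod 1993)
7^32 = (7^16)^2 ≡ 1854^2 = 3437316 ≡ 1384 (mod 1993)
7^45 = 7^32 · 7^8 · 7^4 · 7^1 ≡ 1384 · 1045 · 408 · 7 ≡ 1467 (mod 1993).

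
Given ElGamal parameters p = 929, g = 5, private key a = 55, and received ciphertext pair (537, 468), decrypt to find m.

Shared mask s = c₁^a mod p = 537^55 mod 929.
537^1 ≡ 537 (mod 929)
537^2 = (537^1)^2 ≡ 537^2 = 288369 ≡ 379 (mod 929)
537^4 = (537^2)^2 ≡ 379^2 = 143641 ≡ 575 (mod 929)
537^8 = (537^4)^2 ≡ 575^2 = 330625 ≡ 830 (mod 929)
537^16 = (537^8)^2 ≡ 830^2 = 688900 ≡ 511 (mod 929)
537^32 = (537^16)^2 ≡ 511^2 = 261121 ≡ 72 (mod 929)
537^55 = 537^32 · 537^16 · 537^4 · 537^2 · 537^1 ≡ 72 · 511 · 575 · 379 · 537 ≡ 400 (mod 929).
So s = 400; s⁻¹ ≡ 72 (mod 929).
m = c₂ · s⁻¹ mod 929 = 468 · 72 mod 929 = 252.

252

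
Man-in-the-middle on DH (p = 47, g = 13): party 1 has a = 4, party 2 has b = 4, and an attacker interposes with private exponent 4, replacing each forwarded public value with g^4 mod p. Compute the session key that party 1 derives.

6

Party 1 receives an attacker's public value M = 13^4 mod 47 instead of the honest one.
13^1 ≡ 13 (mod 47)
13^2 = (13^1)^2 ≡ 13^2 = 169 ≡ 28 (mod 47)
13^4 = (13^2)^2 ≡ 28^2 = 784 ≡ 32 (mod 47)
So M = 32. Party 1 computes K = M^4 mod 47.
32^1 ≡ 32 (mod 47)
32^2 = (32^1)^2 ≡ 32^2 = 1024 ≡ 37 (mod 47)
32^4 = (32^2)^2 ≡ 37^2 = 1369 ≡ 6 (mod 47)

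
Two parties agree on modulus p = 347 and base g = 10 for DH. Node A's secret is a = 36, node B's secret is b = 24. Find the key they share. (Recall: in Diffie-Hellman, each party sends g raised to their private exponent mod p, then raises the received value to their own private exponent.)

243

Node A sends A = g^a mod p = 10^36 mod 347.
10^1 ≡ 10 (mod 347)
10^2 = (10^1)^2 ≡ 10^2 = 100 ≡ 100 (mod 347)
10^4 = (10^2)^2 ≡ 100^2 = 10000 ≡ 284 (mod 347)
10^8 = (10^4)^2 ≡ 284^2 = 80656 ≡ 152 (mod 347)
10^16 = (10^8)^2 ≡ 152^2 = 23104 ≡ 202 (mod 347)
10^32 = (10^16)^2 ≡ 202^2 = 40804 ≡ 205 (mod 347)
10^36 = 10^32 · 10^4 ≡ 205 · 284 ≡ 271 (mod 347).
So A = 271. Node B then computes K = A^b mod p = 271^24 mod 347.
271^1 ≡ 271 (mod 347)
271^2 = (271^1)^2 ≡ 271^2 = 73441 ≡ 224 (mod 347)
271^4 = (271^2)^2 ≡ 224^2 = 50176 ≡ 208 (mod 347)
271^8 = (271^4)^2 ≡ 208^2 = 43264 ≡ 236 (mod 347)
271^16 = (271^8)^2 ≡ 236^2 = 55696 ≡ 176 (mod 347)
271^24 = 271^16 · 271^8 ≡ 176 · 236 ≡ 243 (mod 347).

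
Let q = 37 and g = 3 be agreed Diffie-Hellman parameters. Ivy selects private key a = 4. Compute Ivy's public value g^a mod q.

Public value = 3^4 mod 37.
3^1 ≡ 3 (mod 37)
3^2 = (3^1)^2 ≡ 3^2 = 9 ≡ 9 (mod 37)
3^4 = (3^2)^2 ≡ 9^2 = 81 ≡ 7 (mod 37)

7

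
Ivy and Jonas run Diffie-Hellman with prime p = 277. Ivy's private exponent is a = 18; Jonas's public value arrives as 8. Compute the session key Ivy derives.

Shared key K = 8^18 mod 277.
8^1 ≡ 8 (mod 277)
8^2 = (8^1)^2 ≡ 8^2 = 64 ≡ 64 (mod 277)
8^4 = (8^2)^2 ≡ 64^2 = 4096 ≡ 218 (mod 277)
8^8 = (8^4)^2 ≡ 218^2 = 47524 ≡ 157 (mod 277)
8^16 = (8^8)^2 ≡ 157^2 = 24649 ≡ 273 (mod 277)
8^18 = 8^16 · 8^2 ≡ 273 · 64 ≡ 21 (mod 277).

21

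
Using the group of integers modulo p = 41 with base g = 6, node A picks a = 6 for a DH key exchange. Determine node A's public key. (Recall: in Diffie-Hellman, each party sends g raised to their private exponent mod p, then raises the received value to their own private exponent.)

39

Public value = 6^6 mod 41.
6^1 ≡ 6 (mod 41)
6^2 = (6^1)^2 ≡ 6^2 = 36 ≡ 36 (mod 41)
6^4 = (6^2)^2 ≡ 36^2 = 1296 ≡ 25 (mod 41)
6^6 = 6^4 · 6^2 ≡ 25 · 36 ≡ 39 (mod 41).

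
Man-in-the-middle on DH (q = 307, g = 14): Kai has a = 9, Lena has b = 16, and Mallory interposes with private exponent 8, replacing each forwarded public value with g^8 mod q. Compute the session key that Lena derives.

Lena receives Mallory's public value M = 14^8 mod 307 instead of the honest one.
14^1 ≡ 14 (mod 307)
14^2 = (14^1)^2 ≡ 14^2 = 196 ≡ 196 (mod 307)
14^4 = (14^2)^2 ≡ 196^2 = 38416 ≡ 41 (mod 307)
14^8 = (14^4)^2 ≡ 41^2 = 1681 ≡ 146 (mod 307)
So M = 146. Lena computes K = M^16 mod 307.
146^1 ≡ 146 (mod 307)
146^2 = (146^1)^2 ≡ 146^2 = 21316 ≡ 133 (mod 307)
146^4 = (146^2)^2 ≡ 133^2 = 17689 ≡ 190 (mod 307)
146^8 = (146^4)^2 ≡ 190^2 = 36100 ≡ 181 (mod 307)
146^16 = (146^8)^2 ≡ 181^2 = 32761 ≡ 219 (mod 307)

219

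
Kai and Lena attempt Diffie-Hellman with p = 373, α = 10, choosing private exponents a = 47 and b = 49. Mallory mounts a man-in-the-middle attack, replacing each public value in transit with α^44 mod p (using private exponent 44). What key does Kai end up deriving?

73

Kai receives Mallory's public value M = 10^44 mod 373 instead of the honest one.
10^1 ≡ 10 (mod 373)
10^2 = (10^1)^2 ≡ 10^2 = 100 ≡ 100 (mod 373)
10^4 = (10^2)^2 ≡ 100^2 = 10000 ≡ 302 (mod 373)
10^8 = (10^4)^2 ≡ 302^2 = 91204 ≡ 192 (mod 373)
10^16 = (10^8)^2 ≡ 192^2 = 36864 ≡ 310 (mod 373)
10^32 = (10^16)^2 ≡ 310^2 = 96100 ≡ 239 (mod 373)
10^44 = 10^32 · 10^8 · 10^4 ≡ 239 · 192 · 302 ≡ 107 (mod 373).
So M = 107. Kai computes K = M^47 mod 373.
107^1 ≡ 107 (mod 373)
107^2 = (107^1)^2 ≡ 107^2 = 11449 ≡ 259 (mod 373)
107^4 = (107^2)^2 ≡ 259^2 = 67081 ≡ 314 (mod 373)
107^8 = (107^4)^2 ≡ 314^2 = 98596 ≡ 124 (mod 373)
107^16 = (107^8)^2 ≡ 124^2 = 15376 ≡ 83 (mod 373)
107^32 = (107^16)^2 ≡ 83^2 = 6889 ≡ 175 (mod 373)
107^47 = 107^32 · 107^8 · 107^4 · 107^2 · 107^1 ≡ 175 · 124 · 314 · 259 · 107 ≡ 73 (mod 373).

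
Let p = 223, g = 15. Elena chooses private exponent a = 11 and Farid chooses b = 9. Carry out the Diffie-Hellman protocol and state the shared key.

Elena sends A = g^a mod p = 15^11 mod 223.
15^1 ≡ 15 (mod 223)
15^2 = (15^1)^2 ≡ 15^2 = 225 ≡ 2 (mod 223)
15^4 = (15^2)^2 ≡ 2^2 = 4 ≡ 4 (mod 223)
15^8 = (15^4)^2 ≡ 4^2 = 16 ≡ 16 (mod 223)
15^11 = 15^8 · 15^2 · 15^1 ≡ 16 · 2 · 15 ≡ 34 (mod 223).
So A = 34. Farid then computes K = A^b mod p = 34^9 mod 223.
34^1 ≡ 34 (mod 223)
34^2 = (34^1)^2 ≡ 34^2 = 1156 ≡ 41 (mod 223)
34^4 = (34^2)^2 ≡ 41^2 = 1681 ≡ 120 (mod 223)
34^8 = (34^4)^2 ≡ 120^2 = 14400 ≡ 128 (mod 223)
34^9 = 34^8 · 34^1 ≡ 128 · 34 ≡ 115 (mod 223).

115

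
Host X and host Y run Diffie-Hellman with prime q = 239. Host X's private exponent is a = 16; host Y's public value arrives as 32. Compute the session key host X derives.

91

Shared key K = 32^16 mod 239.
32^1 ≡ 32 (mod 239)
32^2 = (32^1)^2 ≡ 32^2 = 1024 ≡ 68 (mod 239)
32^4 = (32^2)^2 ≡ 68^2 = 4624 ≡ 83 (mod 239)
32^8 = (32^4)^2 ≡ 83^2 = 6889 ≡ 197 (mod 239)
32^16 = (32^8)^2 ≡ 197^2 = 38809 ≡ 91 (mod 239)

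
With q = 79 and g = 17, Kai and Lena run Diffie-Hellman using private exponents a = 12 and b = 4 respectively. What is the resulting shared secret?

22

Lena sends B = g^b mod q = 17^4 mod 79.
17^1 ≡ 17 (mod 79)
17^2 = (17^1)^2 ≡ 17^2 = 289 ≡ 52 (mod 79)
17^4 = (17^2)^2 ≡ 52^2 = 2704 ≡ 18 (mod 79)
So B = 18. Kai then computes K = B^a mod q = 18^12 mod 79.
18^1 ≡ 18 (mod 79)
18^2 = (18^1)^2 ≡ 18^2 = 324 ≡ 8 (mod 79)
18^4 = (18^2)^2 ≡ 8^2 = 64 ≡ 64 (mod 79)
18^8 = (18^4)^2 ≡ 64^2 = 4096 ≡ 67 (mod 79)
18^12 = 18^8 · 18^4 ≡ 67 · 64 ≡ 22 (mod 79).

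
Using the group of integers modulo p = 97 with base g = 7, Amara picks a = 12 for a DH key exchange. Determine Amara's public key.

Public value = 7^12 mod 97.
7^1 ≡ 7 (mod 97)
7^2 = (7^1)^2 ≡ 7^2 = 49 ≡ 49 (mod 97)
7^4 = (7^2)^2 ≡ 49^2 = 2401 ≡ 73 (mod 97)
7^8 = (7^4)^2 ≡ 73^2 = 5329 ≡ 91 (mod 97)
7^12 = 7^8 · 7^4 ≡ 91 · 73 ≡ 47 (mod 97).

47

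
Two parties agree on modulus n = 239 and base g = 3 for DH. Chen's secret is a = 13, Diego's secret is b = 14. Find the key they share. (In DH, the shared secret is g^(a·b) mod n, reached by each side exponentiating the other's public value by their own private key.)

Chen sends A = g^a mod n = 3^13 mod 239.
3^1 ≡ 3 (mod 239)
3^2 = (3^1)^2 ≡ 3^2 = 9 ≡ 9 (mod 239)
3^4 = (3^2)^2 ≡ 9^2 = 81 ≡ 81 (mod 239)
3^8 = (3^4)^2 ≡ 81^2 = 6561 ≡ 108 (mod 239)
3^13 = 3^8 · 3^4 · 3^1 ≡ 108 · 81 · 3 ≡ 193 (mod 239).
So A = 193. Diego then computes K = A^b mod n = 193^14 mod 239.
193^1 ≡ 193 (mod 239)
193^2 = (193^1)^2 ≡ 193^2 = 37249 ≡ 204 (mod 239)
193^4 = (193^2)^2 ≡ 204^2 = 41616 ≡ 30 (mod 239)
193^8 = (193^4)^2 ≡ 30^2 = 900 ≡ 183 (mod 239)
193^14 = 193^8 · 193^4 · 193^2 ≡ 183 · 30 · 204 ≡ 6 (mod 239).

6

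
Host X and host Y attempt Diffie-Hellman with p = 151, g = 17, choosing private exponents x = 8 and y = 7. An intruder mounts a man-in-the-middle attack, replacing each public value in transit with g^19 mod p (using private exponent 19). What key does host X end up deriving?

138

Host X receives an intruder's public value M = 17^19 mod 151 instead of the honest one.
17^1 ≡ 17 (mod 151)
17^2 = (17^1)^2 ≡ 17^2 = 289 ≡ 138 (mod 151)
17^4 = (17^2)^2 ≡ 138^2 = 19044 ≡ 18 (mod 151)
17^8 = (17^4)^2 ≡ 18^2 = 324 ≡ 22 (mod 151)
17^16 = (17^8)^2 ≡ 22^2 = 484 ≡ 31 (mod 151)
17^19 = 17^16 · 17^2 · 17^1 ≡ 31 · 138 · 17 ≡ 95 (mod 151).
So M = 95. Host X computes K = M^8 mod 151.
95^1 ≡ 95 (mod 151)
95^2 = (95^1)^2 ≡ 95^2 = 9025 ≡ 116 (mod 151)
95^4 = (95^2)^2 ≡ 116^2 = 13456 ≡ 17 (mod 151)
95^8 = (95^4)^2 ≡ 17^2 = 289 ≡ 138 (mod 151)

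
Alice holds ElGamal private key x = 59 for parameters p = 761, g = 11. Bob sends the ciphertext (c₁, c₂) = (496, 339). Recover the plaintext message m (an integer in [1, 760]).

Shared mask s = c₁^x mod p = 496^59 mod 761.
496^1 ≡ 496 (mod 761)
496^2 = (496^1)^2 ≡ 496^2 = 246016 ≡ 213 (mod 761)
496^4 = (496^2)^2 ≡ 213^2 = 45369 ≡ 470 (mod 761)
496^8 = (496^4)^2 ≡ 470^2 = 220900 ≡ 210 (mod 761)
496^16 = (496^8)^2 ≡ 210^2 = 44100 ≡ 723 (mod 761)
496^32 = (496^16)^2 ≡ 723^2 = 522729 ≡ 683 (mod 761)
496^59 = 496^32 · 496^16 · 496^8 · 496^2 · 496^1 ≡ 683 · 723 · 210 · 213 · 496 ≡ 749 (mod 761).
So s = 749; s⁻¹ ≡ 317 (mod 761).
m = c₂ · s⁻¹ mod 761 = 339 · 317 mod 761 = 162.

162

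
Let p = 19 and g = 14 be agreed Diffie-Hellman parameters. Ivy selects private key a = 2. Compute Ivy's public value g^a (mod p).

Public value = 14^2 (mod 19).
14^1 ≡ 14 (mod 19)
14^2 = (14^1)^2 ≡ 14^2 = 196 ≡ 6 (mod 19)

6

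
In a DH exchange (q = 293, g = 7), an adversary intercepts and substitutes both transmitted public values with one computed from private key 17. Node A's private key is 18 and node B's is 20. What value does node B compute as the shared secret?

Node B receives an adversary's public value M = 7^17 mod 293 instead of the honest one.
7^1 ≡ 7 (mod 293)
7^2 = (7^1)^2 ≡ 7^2 = 49 ≡ 49 (mod 293)
7^4 = (7^2)^2 ≡ 49^2 = 2401 ≡ 57 (mod 293)
7^8 = (7^4)^2 ≡ 57^2 = 3249 ≡ 26 (mod 293)
7^16 = (7^8)^2 ≡ 26^2 = 676 ≡ 90 (mod 293)
7^17 = 7^16 · 7^1 ≡ 90 · 7 ≡ 44 (mod 293).
So M = 44. Node B computes K = M^20 mod 293.
44^1 ≡ 44 (mod 293)
44^2 = (44^1)^2 ≡ 44^2 = 1936 ≡ 178 (mod 293)
44^4 = (44^2)^2 ≡ 178^2 = 31684 ≡ 40 (mod 293)
44^8 = (44^4)^2 ≡ 40^2 = 1600 ≡ 135 (mod 293)
44^16 = (44^8)^2 ≡ 135^2 = 18225 ≡ 59 (mod 293)
44^20 = 44^16 · 44^4 ≡ 59 · 40 ≡ 16 (mod 293).

16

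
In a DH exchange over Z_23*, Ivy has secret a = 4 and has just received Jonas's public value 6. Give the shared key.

8

Shared key K = 6^4 mod 23.
6^1 ≡ 6 (mod 23)
6^2 = (6^1)^2 ≡ 6^2 = 36 ≡ 13 (mod 23)
6^4 = (6^2)^2 ≡ 13^2 = 169 ≡ 8 (mod 23)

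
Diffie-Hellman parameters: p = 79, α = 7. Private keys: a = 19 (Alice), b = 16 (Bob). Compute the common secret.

Alice sends A = α^a mod p = 7^19 mod 79.
7^1 ≡ 7 (mod 79)
7^2 = (7^1)^2 ≡ 7^2 = 49 ≡ 49 (mod 79)
7^4 = (7^2)^2 ≡ 49^2 = 2401 ≡ 31 (mod 79)
7^8 = (7^4)^2 ≡ 31^2 = 961 ≡ 13 (mod 79)
7^16 = (7^8)^2 ≡ 13^2 = 169 ≡ 11 (mod 79)
7^19 = 7^16 · 7^2 · 7^1 ≡ 11 · 49 · 7 ≡ 60 (mod 79).
So A = 60. Bob then computes K = A^b mod p = 60^16 mod 79.
60^1 ≡ 60 (mod 79)
60^2 = (60^1)^2 ≡ 60^2 = 3600 ≡ 45 (mod 79)
60^4 = (60^2)^2 ≡ 45^2 = 2025 ≡ 50 (mod 79)
60^8 = (60^4)^2 ≡ 50^2 = 2500 ≡ 51 (mod 79)
60^16 = (60^8)^2 ≡ 51^2 = 2601 ≡ 73 (mod 79)

73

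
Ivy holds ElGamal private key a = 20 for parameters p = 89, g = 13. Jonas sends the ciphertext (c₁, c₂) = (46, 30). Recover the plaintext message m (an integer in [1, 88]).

Shared mask s = c₁^a mod p = 46^20 mod 89.
46^1 ≡ 46 (mod 89)
46^2 = (46^1)^2 ≡ 46^2 = 2116 ≡ 69 (mod 89)
46^4 = (46^2)^2 ≡ 69^2 = 4761 ≡ 44 (mod 89)
46^8 = (46^4)^2 ≡ 44^2 = 1936 ≡ 67 (mod 89)
46^16 = (46^8)^2 ≡ 67^2 = 4489 ≡ 39 (mod 89)
46^20 = 46^16 · 46^4 ≡ 39 · 44 ≡ 25 (mod 89).
So s = 25; s⁻¹ ≡ 57 (mod 89).
m = c₂ · s⁻¹ mod 89 = 30 · 57 mod 89 = 19.

19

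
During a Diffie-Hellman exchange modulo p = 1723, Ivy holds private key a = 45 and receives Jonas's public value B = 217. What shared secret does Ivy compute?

437

Shared key K = 217^45 mod 1723.
217^1 ≡ 217 (mod 1723)
217^2 = (217^1)^2 ≡ 217^2 = 47089 ≡ 568 (mod 1723)
217^4 = (217^2)^2 ≡ 568^2 = 322624 ≡ 423 (mod 1723)
217^8 = (217^4)^2 ≡ 423^2 = 178929 ≡ 1460 (mod 1723)
217^16 = (217^8)^2 ≡ 1460^2 = 2131600 ≡ 249 (mod 1723)
217^32 = (217^16)^2 ≡ 249^2 = 62001 ≡ 1696 (mod 1723)
217^45 = 217^32 · 217^8 · 217^4 · 217^1 ≡ 1696 · 1460 · 423 · 217 ≡ 437 (mod 1723).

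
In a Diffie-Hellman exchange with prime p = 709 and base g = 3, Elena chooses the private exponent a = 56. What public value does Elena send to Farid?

271

Public value = 3^56 (mod 709).
3^1 ≡ 3 (mod 709)
3^2 = (3^1)^2 ≡ 3^2 = 9 ≡ 9 (mod 709)
3^4 = (3^2)^2 ≡ 9^2 = 81 ≡ 81 (mod 709)
3^8 = (3^4)^2 ≡ 81^2 = 6561 ≡ 180 (mod 709)
3^16 = (3^8)^2 ≡ 180^2 = 32400 ≡ 495 (mod 709)
3^32 = (3^16)^2 ≡ 495^2 = 245025 ≡ 420 (mod 709)
3^56 = 3^32 · 3^16 · 3^8 ≡ 420 · 495 · 180 ≡ 271 (mod 709).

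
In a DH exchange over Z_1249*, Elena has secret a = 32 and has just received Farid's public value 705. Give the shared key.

Shared key K = 705^32 mod 1249.
705^1 ≡ 705 (mod 1249)
705^2 = (705^1)^2 ≡ 705^2 = 497025 ≡ 1172 (mod 1249)
705^4 = (705^2)^2 ≡ 1172^2 = 1373584 ≡ 933 (mod 1249)
705^8 = (705^4)^2 ≡ 933^2 = 870489 ≡ 1185 (mod 1249)
705^16 = (705^8)^2 ≡ 1185^2 = 1404225 ≡ 349 (mod 1249)
705^32 = (705^16)^2 ≡ 349^2 = 121801 ≡ 648 (mod 1249)

648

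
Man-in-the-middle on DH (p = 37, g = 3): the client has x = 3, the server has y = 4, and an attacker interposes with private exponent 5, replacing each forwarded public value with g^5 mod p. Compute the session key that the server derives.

The server receives an attacker's public value M = 3^5 mod 37 instead of the honest one.
3^1 ≡ 3 (mod 37)
3^2 = (3^1)^2 ≡ 3^2 = 9 ≡ 9 (mod 37)
3^4 = (3^2)^2 ≡ 9^2 = 81 ≡ 7 (mod 37)
3^5 = 3^4 · 3^1 ≡ 7 · 3 ≡ 21 (mod 37).
So M = 21. The server computes K = M^4 mod 37.
21^1 ≡ 21 (mod 37)
21^2 = (21^1)^2 ≡ 21^2 = 441 ≡ 34 (mod 37)
21^4 = (21^2)^2 ≡ 34^2 = 1156 ≡ 9 (mod 37)

9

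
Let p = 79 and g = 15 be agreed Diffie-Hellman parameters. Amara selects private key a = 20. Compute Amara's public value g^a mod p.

Public value = 15^20 mod 79.
15^1 ≡ 15 (mod 79)
15^2 = (15^1)^2 ≡ 15^2 = 225 ≡ 67 (mod 79)
15^4 = (15^2)^2 ≡ 67^2 = 4489 ≡ 65 (mod 79)
15^8 = (15^4)^2 ≡ 65^2 = 4225 ≡ 38 (mod 79)
15^16 = (15^8)^2 ≡ 38^2 = 1444 ≡ 22 (mod 79)
15^20 = 15^16 · 15^4 ≡ 22 · 65 ≡ 8 (mod 79).

8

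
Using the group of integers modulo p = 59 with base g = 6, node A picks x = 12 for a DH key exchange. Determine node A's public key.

Public value = 6^12 (mod 59).
6^1 ≡ 6 (mod 59)
6^2 = (6^1)^2 ≡ 6^2 = 36 ≡ 36 (mod 59)
6^4 = (6^2)^2 ≡ 36^2 = 1296 ≡ 57 (mod 59)
6^8 = (6^4)^2 ≡ 57^2 = 3249 ≡ 4 (mod 59)
6^12 = 6^8 · 6^4 ≡ 4 · 57 ≡ 51 (mod 59).

51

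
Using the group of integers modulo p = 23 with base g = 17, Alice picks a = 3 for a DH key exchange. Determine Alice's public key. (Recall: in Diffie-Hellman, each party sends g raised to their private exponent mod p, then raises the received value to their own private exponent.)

Public value = 17^3 mod 23.
17^1 ≡ 17 (mod 23)
17^2 = (17^1)^2 ≡ 17^2 = 289 ≡ 13 (mod 23)
17^3 = 17^2 · 17^1 ≡ 13 · 17 ≡ 14 (mod 23).

14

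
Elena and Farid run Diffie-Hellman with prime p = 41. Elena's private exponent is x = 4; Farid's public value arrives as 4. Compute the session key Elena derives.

Shared key K = 4^4 mod 41.
4^1 ≡ 4 (mod 41)
4^2 = (4^1)^2 ≡ 4^2 = 16 ≡ 16 (mod 41)
4^4 = (4^2)^2 ≡ 16^2 = 256 ≡ 10 (mod 41)

10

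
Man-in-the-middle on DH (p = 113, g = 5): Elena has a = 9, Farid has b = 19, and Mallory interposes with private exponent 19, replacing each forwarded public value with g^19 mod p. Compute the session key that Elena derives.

Elena receives Mallory's public value M = 5^19 mod 113 instead of the honest one.
5^1 ≡ 5 (mod 113)
5^2 = (5^1)^2 ≡ 5^2 = 25 ≡ 25 (mod 113)
5^4 = (5^2)^2 ≡ 25^2 = 625 ≡ 60 (mod 113)
5^8 = (5^4)^2 ≡ 60^2 = 3600 ≡ 97 (mod 113)
5^16 = (5^8)^2 ≡ 97^2 = 9409 ≡ 30 (mod 113)
5^19 = 5^16 · 5^2 · 5^1 ≡ 30 · 25 · 5 ≡ 21 (mod 113).
So M = 21. Elena computes K = M^9 mod 113.
21^1 ≡ 21 (mod 113)
21^2 = (21^1)^2 ≡ 21^2 = 441 ≡ 102 (mod 113)
21^4 = (21^2)^2 ≡ 102^2 = 10404 ≡ 8 (mod 113)
21^8 = (21^4)^2 ≡ 8^2 = 64 ≡ 64 (mod 113)
21^9 = 21^8 · 21^1 ≡ 64 · 21 ≡ 101 (mod 113).

101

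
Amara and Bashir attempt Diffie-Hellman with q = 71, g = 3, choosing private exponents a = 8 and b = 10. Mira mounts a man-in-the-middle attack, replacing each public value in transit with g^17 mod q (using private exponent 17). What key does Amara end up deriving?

64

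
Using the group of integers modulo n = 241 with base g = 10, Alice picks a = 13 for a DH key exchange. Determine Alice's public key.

147

Public value = 10^13 mod 241.
10^1 ≡ 10 (mod 241)
10^2 = (10^1)^2 ≡ 10^2 = 100 ≡ 100 (mod 241)
10^4 = (10^2)^2 ≡ 100^2 = 10000 ≡ 119 (mod 241)
10^8 = (10^4)^2 ≡ 119^2 = 14161 ≡ 183 (mod 241)
10^13 = 10^8 · 10^4 · 10^1 ≡ 183 · 119 · 10 ≡ 147 (mod 241).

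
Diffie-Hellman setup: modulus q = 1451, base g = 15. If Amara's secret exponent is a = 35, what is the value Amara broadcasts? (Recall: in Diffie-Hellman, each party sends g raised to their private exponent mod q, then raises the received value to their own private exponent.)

Public value = 15^{35} \pmod{1451}.
15^1 ≡ 15 (mod 1451)
15^2 = (15^1)^2 ≡ 15^2 = 225 ≡ 225 (mod 1451)
15^4 = (15^2)^2 ≡ 225^2 = 50625 ≡ 1291 (mod 1451)
15^8 = (15^4)^2 ≡ 1291^2 = 1666681 ≡ 933 (mod 1451)
15^16 = (15^8)^2 ≡ 933^2 = 870489 ≡ 1340 (mod 1451)
15^32 = (15^16)^2 ≡ 1340^2 = 1795600 ≡ 713 (mod 1451)
15^35 = 15^32 · 15^2 · 15^1 ≡ 713 · 225 · 15 ≡ 617 (mod 1451).

617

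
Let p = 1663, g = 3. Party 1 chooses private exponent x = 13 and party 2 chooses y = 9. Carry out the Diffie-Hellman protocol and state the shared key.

389

Party 1 sends A = g^x mod p = 3^13 mod 1663.
3^1 ≡ 3 (mod 1663)
3^2 = (3^1)^2 ≡ 3^2 = 9 ≡ 9 (mod 1663)
3^4 = (3^2)^2 ≡ 9^2 = 81 ≡ 81 (mod 1663)
3^8 = (3^4)^2 ≡ 81^2 = 6561 ≡ 1572 (mod 1663)
3^13 = 3^8 · 3^4 · 3^1 ≡ 1572 · 81 · 3 ≡ 1169 (mod 1663).
So A = 1169. Party 2 then computes K = A^y mod p = 1169^9 mod 1663.
1169^1 ≡ 1169 (mod 1663)
1169^2 = (1169^1)^2 ≡ 1169^2 = 1366561 ≡ 1238 (mod 1663)
1169^4 = (1169^2)^2 ≡ 1238^2 = 1532644 ≡ 1021 (mod 1663)
1169^8 = (1169^4)^2 ≡ 1021^2 = 1042441 ≡ 1403 (mod 1663)
1169^9 = 1169^8 · 1169^1 ≡ 1403 · 1169 ≡ 389 (mod 1663).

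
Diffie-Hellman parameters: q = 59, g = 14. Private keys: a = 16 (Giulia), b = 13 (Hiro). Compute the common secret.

Giulia sends A = g^a mod q = 14^16 mod 59.
14^1 ≡ 14 (mod 59)
14^2 = (14^1)^2 ≡ 14^2 = 196 ≡ 19 (mod 59)
14^4 = (14^2)^2 ≡ 19^2 = 361 ≡ 7 (mod 59)
14^8 = (14^4)^2 ≡ 7^2 = 49 ≡ 49 (mod 59)
14^16 = (14^8)^2 ≡ 49^2 = 2401 ≡ 41 (mod 59)
So A = 41. Hiro then computes K = A^b mod q = 41^13 mod 59.
41^1 ≡ 41 (mod 59)
41^2 = (41^1)^2 ≡ 41^2 = 1681 ≡ 29 (mod 59)
41^4 = (41^2)^2 ≡ 29^2 = 841 ≡ 15 (mod 59)
41^8 = (41^4)^2 ≡ 15^2 = 225 ≡ 48 (mod 59)
41^13 = 41^8 · 41^4 · 41^1 ≡ 48 · 15 · 41 ≡ 20 (mod 59).

20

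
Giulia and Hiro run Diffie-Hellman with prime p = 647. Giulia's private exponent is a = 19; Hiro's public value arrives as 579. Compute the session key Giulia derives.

Shared key K = 579^19 mod 647.
579^1 ≡ 579 (mod 647)
579^2 = (579^1)^2 ≡ 579^2 = 335241 ≡ 95 (mod 647)
579^4 = (579^2)^2 ≡ 95^2 = 9025 ≡ 614 (mod 647)
579^8 = (579^4)^2 ≡ 614^2 = 376996 ≡ 442 (mod 647)
579^16 = (579^8)^2 ≡ 442^2 = 195364 ≡ 617 (mod 647)
579^19 = 579^16 · 579^2 · 579^1 ≡ 617 · 95 · 579 ≡ 347 (mod 647).

347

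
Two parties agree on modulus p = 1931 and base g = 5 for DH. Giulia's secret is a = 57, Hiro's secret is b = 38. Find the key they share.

1651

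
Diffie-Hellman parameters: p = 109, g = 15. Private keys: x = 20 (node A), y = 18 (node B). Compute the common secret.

45

Node B sends B = g^y mod p = 15^18 mod 109.
15^1 ≡ 15 (mod 109)
15^2 = (15^1)^2 ≡ 15^2 = 225 ≡ 7 (mod 109)
15^4 = (15^2)^2 ≡ 7^2 = 49 ≡ 49 (mod 109)
15^8 = (15^4)^2 ≡ 49^2 = 2401 ≡ 3 (mod 109)
15^16 = (15^8)^2 ≡ 3^2 = 9 ≡ 9 (mod 109)
15^18 = 15^16 · 15^2 ≡ 9 · 7 ≡ 63 (mod 109).
So B = 63. Node A then computes K = B^x mod p = 63^20 mod 109.
63^1 ≡ 63 (mod 109)
63^2 = (63^1)^2 ≡ 63^2 = 3969 ≡ 45 (mod 109)
63^4 = (63^2)^2 ≡ 45^2 = 2025 ≡ 63 (mod 109)
63^8 = (63^4)^2 ≡ 63^2 = 3969 ≡ 45 (mod 109)
63^16 = (63^8)^2 ≡ 45^2 = 2025 ≡ 63 (mod 109)
63^20 = 63^16 · 63^4 ≡ 63 · 63 ≡ 45 (mod 109).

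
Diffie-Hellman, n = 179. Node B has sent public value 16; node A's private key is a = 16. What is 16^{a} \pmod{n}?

Shared key K = 16^16 mod 179.
16^1 ≡ 16 (mod 179)
16^2 = (16^1)^2 ≡ 16^2 = 256 ≡ 77 (mod 179)
16^4 = (16^2)^2 ≡ 77^2 = 5929 ≡ 22 (mod 179)
16^8 = (16^4)^2 ≡ 22^2 = 484 ≡ 126 (mod 179)
16^16 = (16^8)^2 ≡ 126^2 = 15876 ≡ 124 (mod 179)

124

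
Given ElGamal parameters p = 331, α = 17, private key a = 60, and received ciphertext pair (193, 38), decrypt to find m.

61

Shared mask s = c₁^a mod p = 193^60 mod 331.
193^1 ≡ 193 (mod 331)
193^2 = (193^1)^2 ≡ 193^2 = 37249 ≡ 177 (mod 331)
193^4 = (193^2)^2 ≡ 177^2 = 31329 ≡ 215 (mod 331)
193^8 = (193^4)^2 ≡ 215^2 = 46225 ≡ 216 (mod 331)
193^16 = (193^8)^2 ≡ 216^2 = 46656 ≡ 316 (mod 331)
193^32 = (193^16)^2 ≡ 316^2 = 99856 ≡ 225 (mod 331)
193^60 = 193^32 · 193^16 · 193^8 · 193^4 ≡ 225 · 316 · 216 · 215 ≡ 120 (mod 331).
So s = 120; s⁻¹ ≡ 80 (mod 331).
m = c₂ · s⁻¹ mod 331 = 38 · 80 mod 331 = 61.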